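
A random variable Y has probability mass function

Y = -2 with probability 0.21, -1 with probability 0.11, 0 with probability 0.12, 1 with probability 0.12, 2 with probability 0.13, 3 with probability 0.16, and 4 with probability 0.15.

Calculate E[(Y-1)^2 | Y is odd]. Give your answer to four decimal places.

2.7692

P(Y is odd) = 0.11 + 0.12 + 0.16 = 0.39.
E[(Y-1)^2 | Y is odd] = [4·0.11 + 0·0.12 + 4·0.16] / 0.39
 = 1.08 / 0.39
 = 36/13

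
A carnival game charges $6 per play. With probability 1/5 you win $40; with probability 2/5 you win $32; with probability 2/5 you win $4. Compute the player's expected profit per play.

16.4

E[payout] = 40·1/5 + 32·2/5 + 4·2/5
 = 8 + 64/5 + 8/5
 = 112/5
Net = 112/5 - 6 = 82/5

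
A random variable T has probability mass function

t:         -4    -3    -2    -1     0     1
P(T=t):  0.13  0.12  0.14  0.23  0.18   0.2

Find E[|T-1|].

2.19

E[|T-1|] = Σ |t-1|·P(T=t)
 = 5·0.13 + 4·0.12 + 3·0.14 + 2·0.23 + 1·0.18 + 0·0.2
 = 0.65 + 0.48 + 0.42 + 0.46 + 0.18 + 0
 = 2.19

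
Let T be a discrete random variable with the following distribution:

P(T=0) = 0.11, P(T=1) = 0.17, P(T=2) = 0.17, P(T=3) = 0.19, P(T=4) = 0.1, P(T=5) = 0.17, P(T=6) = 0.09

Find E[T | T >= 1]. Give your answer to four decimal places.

3.2247

P(T >= 1) = 0.17 + 0.17 + 0.19 + 0.1 + 0.17 + 0.09 = 0.89.
E[T | T >= 1] = [1·0.17 + 2·0.17 + 3·0.19 + 4·0.1 + 5·0.17 + 6·0.09] / 0.89
 = 2.87 / 0.89
 = 287/89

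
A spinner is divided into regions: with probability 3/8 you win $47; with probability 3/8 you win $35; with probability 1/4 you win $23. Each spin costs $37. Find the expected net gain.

E[payout] = 47·3/8 + 35·3/8 + 23·1/4
 = 141/8 + 105/8 + 23/4
 = 73/2
Net = 73/2 - 37 = -1/2

-0.5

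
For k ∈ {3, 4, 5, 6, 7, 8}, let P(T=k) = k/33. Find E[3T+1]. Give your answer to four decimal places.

19.0909

E[3T+1] = Σ (3t+1)·P(T=t)
 = 10·1/11 + 13·4/33 + 16·5/33 + 19·2/11 + 22·7/33 + 25·8/33
 = 10/11 + 52/33 + 80/33 + 38/11 + 14/3 + 200/33
 = 210/11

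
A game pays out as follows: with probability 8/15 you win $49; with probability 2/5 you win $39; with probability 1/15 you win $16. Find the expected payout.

E[payout] = 49·8/15 + 39·2/5 + 16·1/15
 = 392/15 + 78/5 + 16/15
 = 214/5

42.8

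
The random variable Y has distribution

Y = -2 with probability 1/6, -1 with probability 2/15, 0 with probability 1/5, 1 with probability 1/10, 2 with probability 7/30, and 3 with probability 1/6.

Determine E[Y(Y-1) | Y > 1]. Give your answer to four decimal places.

3.6667

P(Y > 1) = 7/30 + 1/6 = 2/5.
E[Y(Y-1) | Y > 1] = [2·7/30 + 6·1/6] / (2/5)
 = 22/15 / (2/5)
 = 11/3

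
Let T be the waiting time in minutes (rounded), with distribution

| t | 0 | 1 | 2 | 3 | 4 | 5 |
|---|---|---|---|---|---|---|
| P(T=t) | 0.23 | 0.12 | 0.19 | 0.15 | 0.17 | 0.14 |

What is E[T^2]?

8.45

E[T^2] = Σ t^2·P(T=t)
 = 0·0.23 + 1·0.12 + 4·0.19 + 9·0.15 + 16·0.17 + 25·0.14
 = 0 + 0.12 + 0.76 + 1.35 + 2.72 + 3.5
 = 8.45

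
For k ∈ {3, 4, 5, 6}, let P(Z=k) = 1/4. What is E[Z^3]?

108

E[Z^3] = Σ z^3·P(Z=z)
 = 27·1/4 + 64·1/4 + 125·1/4 + 216·1/4
 = 27/4 + 16 + 125/4 + 54
 = 108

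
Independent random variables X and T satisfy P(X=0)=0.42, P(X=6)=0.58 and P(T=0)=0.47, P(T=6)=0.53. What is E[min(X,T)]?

E[min(X,T)] = Σ_x Σ_t min(x,t) · P(X=x)P(T=t)
 = 0·0.1974 + 0·0.2226 + 0·0.2726 + 6·0.3074
 = 0 + 0 + 0 + 1.8444
 = 1.8444

1.8444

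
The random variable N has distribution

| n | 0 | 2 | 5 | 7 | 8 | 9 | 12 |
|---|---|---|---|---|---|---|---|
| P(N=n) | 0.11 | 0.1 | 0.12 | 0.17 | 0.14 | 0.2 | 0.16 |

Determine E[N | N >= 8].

P(N >= 8) = 0.14 + 0.2 + 0.16 = 0.5.
E[N | N >= 8] = [8·0.14 + 9·0.2 + 12·0.16] / 0.5
 = 4.84 / 0.5
 = 242/25

9.68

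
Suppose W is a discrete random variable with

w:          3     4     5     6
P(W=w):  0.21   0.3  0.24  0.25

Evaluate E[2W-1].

E[2W-1] = Σ (2w-1)·P(W=w)
 = 5·0.21 + 7·0.3 + 9·0.24 + 11·0.25
 = 1.05 + 2.1 + 2.16 + 2.75
 = 8.06

8.06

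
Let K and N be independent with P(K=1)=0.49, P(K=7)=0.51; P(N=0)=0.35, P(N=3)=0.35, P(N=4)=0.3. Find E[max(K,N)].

4.844

E[max(K,N)] = Σ_k Σ_n max(k,n) · P(K=k)P(N=n)
 = 1·0.1715 + 3·0.1715 + 4·0.147 + 7·0.1785 + 7·0.1785 + 7·0.153
 = 0.1715 + 0.5145 + 0.588 + 1.2495 + 1.2495 + 1.071
 = 4.844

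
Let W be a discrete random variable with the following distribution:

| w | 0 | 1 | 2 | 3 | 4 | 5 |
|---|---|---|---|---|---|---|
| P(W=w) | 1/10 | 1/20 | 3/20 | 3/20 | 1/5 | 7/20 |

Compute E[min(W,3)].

2.45

E[min(W,3)] = Σ min(w,3)·P(W=w)
 = 0·1/10 + 1·1/20 + 2·3/20 + 3·3/20 + 3·1/5 + 3·7/20
 = 0 + 1/20 + 3/10 + 9/20 + 3/5 + 21/20
 = 49/20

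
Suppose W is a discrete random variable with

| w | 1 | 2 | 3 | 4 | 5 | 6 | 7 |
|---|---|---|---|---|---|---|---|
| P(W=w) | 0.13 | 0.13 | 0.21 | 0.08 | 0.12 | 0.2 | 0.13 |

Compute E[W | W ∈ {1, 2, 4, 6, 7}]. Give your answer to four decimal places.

P(W ∈ {1, 2, 4, 6, 7}) = 0.13 + 0.13 + 0.08 + 0.2 + 0.13 = 0.67.
E[W | W ∈ {1, 2, 4, 6, 7}] = [1·0.13 + 2·0.13 + 4·0.08 + 6·0.2 + 7·0.13] / 0.67
 = 2.82 / 0.67
 = 282/67

4.2090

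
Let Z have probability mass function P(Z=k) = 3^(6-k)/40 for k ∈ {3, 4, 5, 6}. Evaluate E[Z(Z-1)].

9

E[Z(Z-1)] = Σ z(z-1)·P(Z=z)
 = 6·27/40 + 12·9/40 + 20·3/40 + 30·1/40
 = 81/20 + 27/10 + 3/2 + 3/4
 = 9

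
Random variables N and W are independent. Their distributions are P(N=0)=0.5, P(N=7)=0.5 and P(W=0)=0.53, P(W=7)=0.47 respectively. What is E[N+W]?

E[N+W] = Σ_n Σ_w (n+w) · P(N=n)P(W=w)
 = 0·0.265 + 7·0.235 + 7·0.265 + 14·0.235
 = 0 + 1.645 + 1.855 + 3.29
 = 6.79

6.79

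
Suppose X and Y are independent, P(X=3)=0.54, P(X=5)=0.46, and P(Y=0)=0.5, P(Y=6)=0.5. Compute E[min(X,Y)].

1.96

E[min(X,Y)] = Σ_x Σ_y min(x,y) · P(X=x)P(Y=y)
 = 0·0.27 + 3·0.27 + 0·0.23 + 5·0.23
 = 0 + 0.81 + 0 + 1.15
 = 1.96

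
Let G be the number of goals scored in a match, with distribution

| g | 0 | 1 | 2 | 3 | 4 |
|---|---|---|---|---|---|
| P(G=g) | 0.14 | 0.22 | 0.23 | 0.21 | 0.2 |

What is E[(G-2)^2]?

1.79

E[(G-2)^2] = Σ (g-2)^2·P(G=g)
 = 4·0.14 + 1·0.22 + 0·0.23 + 1·0.21 + 4·0.2
 = 0.56 + 0.22 + 0 + 0.21 + 0.8
 = 1.79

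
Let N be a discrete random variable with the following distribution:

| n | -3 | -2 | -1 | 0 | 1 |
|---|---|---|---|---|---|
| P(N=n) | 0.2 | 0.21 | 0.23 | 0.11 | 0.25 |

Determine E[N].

-1

E[N] = Σ n·P(N=n)
 = (-3)·0.2 + (-2)·0.21 + (-1)·0.23 + 0·0.11 + 1·0.25
 = (-0.6) + (-0.42) + (-0.23) + 0 + 0.25
 = -1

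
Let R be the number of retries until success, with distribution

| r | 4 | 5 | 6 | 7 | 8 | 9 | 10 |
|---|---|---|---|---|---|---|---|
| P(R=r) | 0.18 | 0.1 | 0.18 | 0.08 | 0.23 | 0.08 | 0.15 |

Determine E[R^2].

51.98

E[R^2] = Σ r^2·P(R=r)
 = 16·0.18 + 25·0.1 + 36·0.18 + 49·0.08 + 64·0.23 + 81·0.08 + 100·0.15
 = 2.88 + 2.5 + 6.48 + 3.92 + 14.72 + 6.48 + 15
 = 51.98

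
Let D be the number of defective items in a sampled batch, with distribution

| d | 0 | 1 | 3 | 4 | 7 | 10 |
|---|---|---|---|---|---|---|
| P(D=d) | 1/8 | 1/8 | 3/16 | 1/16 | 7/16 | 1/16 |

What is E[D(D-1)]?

25.875

E[D(D-1)] = Σ d(d-1)·P(D=d)
 = 0·1/8 + 0·1/8 + 6·3/16 + 12·1/16 + 42·7/16 + 90·1/16
 = 0 + 0 + 9/8 + 3/4 + 147/8 + 45/8
 = 207/8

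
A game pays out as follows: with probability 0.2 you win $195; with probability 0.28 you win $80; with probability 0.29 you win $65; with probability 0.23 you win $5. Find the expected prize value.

E[payout] = 195·0.2 + 80·0.28 + 65·0.29 + 5·0.23
 = 39 + 22.4 + 18.85 + 1.15
 = 81.4

81.4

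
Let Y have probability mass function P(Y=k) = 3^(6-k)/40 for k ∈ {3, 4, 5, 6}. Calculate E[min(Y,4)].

E[min(Y,4)] = Σ min(y,4)·P(Y=y)
 = 3·27/40 + 4·9/40 + 4·3/40 + 4·1/40
 = 81/40 + 9/10 + 3/10 + 1/10
 = 133/40

3.325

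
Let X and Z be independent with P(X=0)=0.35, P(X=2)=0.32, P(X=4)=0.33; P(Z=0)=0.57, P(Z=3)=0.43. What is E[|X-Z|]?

E[|X-Z|] = Σ_x Σ_z |x-z| · P(X=x)P(Z=z)
 = 0·0.1995 + 3·0.1505 + 2·0.1824 + 1·0.1376 + 4·0.1881 + 1·0.1419
 = 0 + 0.4515 + 0.3648 + 0.1376 + 0.7524 + 0.1419
 = 1.8482

1.8482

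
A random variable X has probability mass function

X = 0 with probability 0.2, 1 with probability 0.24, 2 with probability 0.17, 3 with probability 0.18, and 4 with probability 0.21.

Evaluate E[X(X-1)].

E[X(X-1)] = Σ x(x-1)·P(X=x)
 = 0·0.2 + 0·0.24 + 2·0.17 + 6·0.18 + 12·0.21
 = 0 + 0 + 0.34 + 1.08 + 2.52
 = 3.94

3.94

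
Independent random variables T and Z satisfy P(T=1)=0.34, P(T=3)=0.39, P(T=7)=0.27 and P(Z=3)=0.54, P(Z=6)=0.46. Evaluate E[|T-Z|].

E[|T-Z|] = Σ_t Σ_z |t-z| · P(T=t)P(Z=z)
 = 2·0.1836 + 5·0.1564 + 0·0.2106 + 3·0.1794 + 4·0.1458 + 1·0.1242
 = 0.3672 + 0.782 + 0 + 0.5382 + 0.5832 + 0.1242
 = 2.3948

2.3948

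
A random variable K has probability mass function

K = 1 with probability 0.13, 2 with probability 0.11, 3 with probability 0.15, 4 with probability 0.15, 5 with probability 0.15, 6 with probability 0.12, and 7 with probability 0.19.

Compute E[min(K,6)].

4.01

E[min(K,6)] = Σ min(k,6)·P(K=k)
 = 1·0.13 + 2·0.11 + 3·0.15 + 4·0.15 + 5·0.15 + 6·0.12 + 6·0.19
 = 0.13 + 0.22 + 0.45 + 0.6 + 0.75 + 0.72 + 1.14
 = 4.01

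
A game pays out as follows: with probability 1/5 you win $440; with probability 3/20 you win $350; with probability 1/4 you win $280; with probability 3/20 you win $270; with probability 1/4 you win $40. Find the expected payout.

261

E[payout] = 440·1/5 + 350·3/20 + 280·1/4 + 270·3/20 + 40·1/4
 = 88 + 105/2 + 70 + 81/2 + 10
 = 261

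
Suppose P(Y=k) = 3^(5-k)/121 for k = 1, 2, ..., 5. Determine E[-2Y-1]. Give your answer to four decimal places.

-3.9587

E[-2Y-1] = Σ (-2y-1)·P(Y=y)
 = (-3)·81/121 + (-5)·27/121 + (-7)·9/121 + (-9)·3/121 + (-11)·1/121
 = (-243/121) + (-135/121) + (-63/121) + (-27/121) + (-1/11)
 = -479/121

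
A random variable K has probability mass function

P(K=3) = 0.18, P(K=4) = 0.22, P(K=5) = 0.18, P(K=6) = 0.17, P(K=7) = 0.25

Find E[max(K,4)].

E[max(K,4)] = Σ max(k,4)·P(K=k)
 = 4·0.18 + 4·0.22 + 5·0.18 + 6·0.17 + 7·0.25
 = 0.72 + 0.88 + 0.9 + 1.02 + 1.75
 = 5.27

5.27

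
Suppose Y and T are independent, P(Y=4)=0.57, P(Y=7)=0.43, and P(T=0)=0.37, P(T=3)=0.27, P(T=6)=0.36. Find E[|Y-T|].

E[|Y-T|] = Σ_y Σ_t |y-t| · P(Y=y)P(T=t)
 = 4·0.2109 + 1·0.1539 + 2·0.2052 + 7·0.1591 + 4·0.1161 + 1·0.1548
 = 0.8436 + 0.1539 + 0.4104 + 1.1137 + 0.4644 + 0.1548
 = 3.1408

3.1408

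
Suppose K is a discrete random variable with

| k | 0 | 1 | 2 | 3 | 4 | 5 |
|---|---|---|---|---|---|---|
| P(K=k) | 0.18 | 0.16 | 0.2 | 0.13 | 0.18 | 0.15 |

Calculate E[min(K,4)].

E[min(K,4)] = Σ min(k,4)·P(K=k)
 = 0·0.18 + 1·0.16 + 2·0.2 + 3·0.13 + 4·0.18 + 4·0.15
 = 0 + 0.16 + 0.4 + 0.39 + 0.72 + 0.6
 = 2.27

2.27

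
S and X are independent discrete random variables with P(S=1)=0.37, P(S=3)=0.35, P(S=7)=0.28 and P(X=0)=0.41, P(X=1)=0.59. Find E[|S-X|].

2.79

E[|S-X|] = Σ_s Σ_x |s-x| · P(S=s)P(X=x)
 = 1·0.1517 + 0·0.2183 + 3·0.1435 + 2·0.2065 + 7·0.1148 + 6·0.1652
 = 0.1517 + 0 + 0.4305 + 0.413 + 0.8036 + 0.9912
 = 2.79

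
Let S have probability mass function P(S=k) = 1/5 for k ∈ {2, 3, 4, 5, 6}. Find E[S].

E[S] = Σ s·P(S=s)
 = 2·1/5 + 3·1/5 + 4·1/5 + 5·1/5 + 6·1/5
 = 2/5 + 3/5 + 4/5 + 1 + 6/5
 = 4

4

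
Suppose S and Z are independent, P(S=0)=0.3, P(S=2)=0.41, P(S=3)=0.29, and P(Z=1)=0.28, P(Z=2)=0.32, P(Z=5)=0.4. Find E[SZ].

4.9348

E[SZ] = Σ_s Σ_z sz · P(S=s)P(Z=z)
 = 0·0.084 + 0·0.096 + 0·0.12 + 2·0.1148 + 4·0.1312 + 10·0.164 + 3·0.0812 + 6·0.0928 + 15·0.116
 = 0 + 0 + 0 + 0.2296 + 0.5248 + 1.64 + 0.2436 + 0.5568 + 1.74
 = 4.9348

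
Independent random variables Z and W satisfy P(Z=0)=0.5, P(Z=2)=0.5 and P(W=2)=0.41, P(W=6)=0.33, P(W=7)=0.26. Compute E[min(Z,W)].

E[min(Z,W)] = Σ_z Σ_w min(z,w) · P(Z=z)P(W=w)
 = 0·0.205 + 0·0.165 + 0·0.13 + 2·0.205 + 2·0.165 + 2·0.13
 = 0 + 0 + 0 + 0.41 + 0.33 + 0.26
 = 1

1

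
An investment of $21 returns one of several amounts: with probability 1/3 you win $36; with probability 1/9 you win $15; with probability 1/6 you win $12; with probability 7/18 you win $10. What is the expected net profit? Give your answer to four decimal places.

E[payout] = 36·1/3 + 15·1/9 + 12·1/6 + 10·7/18
 = 12 + 5/3 + 2 + 35/9
 = 176/9
Net = 176/9 - 21 = -13/9

-1.4444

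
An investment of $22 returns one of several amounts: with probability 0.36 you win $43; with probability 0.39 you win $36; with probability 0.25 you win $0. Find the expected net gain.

7.52

E[payout] = 43·0.36 + 36·0.39 + 0·0.25
 = 15.48 + 14.04 + 0
 = 29.52
Net = 29.52 - 22 = 7.52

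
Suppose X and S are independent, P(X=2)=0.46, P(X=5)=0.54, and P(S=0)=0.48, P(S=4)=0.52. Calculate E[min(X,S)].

E[min(X,S)] = Σ_x Σ_s min(x,s) · P(X=x)P(S=s)
 = 0·0.2208 + 2·0.2392 + 0·0.2592 + 4·0.2808
 = 0 + 0.4784 + 0 + 1.1232
 = 1.6016

1.6016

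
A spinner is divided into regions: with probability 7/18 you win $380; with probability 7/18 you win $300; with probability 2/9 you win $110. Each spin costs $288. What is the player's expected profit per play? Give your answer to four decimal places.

E[payout] = 380·7/18 + 300·7/18 + 110·2/9
 = 1330/9 + 350/3 + 220/9
 = 2600/9
Net = 2600/9 - 288 = 8/9

0.8889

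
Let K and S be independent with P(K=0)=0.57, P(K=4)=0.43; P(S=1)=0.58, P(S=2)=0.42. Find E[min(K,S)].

E[min(K,S)] = Σ_k Σ_s min(k,s) · P(K=k)P(S=s)
 = 0·0.3306 + 0·0.2394 + 1·0.2494 + 2·0.1806
 = 0 + 0 + 0.2494 + 0.3612
 = 0.6106

0.6106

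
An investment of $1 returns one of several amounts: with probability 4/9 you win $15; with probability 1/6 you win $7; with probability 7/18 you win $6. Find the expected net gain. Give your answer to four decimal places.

9.1667

E[payout] = 15·4/9 + 7·1/6 + 6·7/18
 = 20/3 + 7/6 + 7/3
 = 61/6
Net = 61/6 - 1 = 55/6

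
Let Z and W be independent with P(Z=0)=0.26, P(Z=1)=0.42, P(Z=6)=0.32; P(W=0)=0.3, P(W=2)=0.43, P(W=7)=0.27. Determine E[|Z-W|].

E[|Z-W|] = Σ_z Σ_w |z-w| · P(Z=z)P(W=w)
 = 0·0.078 + 2·0.1118 + 7·0.0702 + 1·0.126 + 1·0.1806 + 6·0.1134 + 6·0.096 + 4·0.1376 + 1·0.0864
 = 0 + 0.2236 + 0.4914 + 0.126 + 0.1806 + 0.6804 + 0.576 + 0.5504 + 0.0864
 = 2.9148

2.9148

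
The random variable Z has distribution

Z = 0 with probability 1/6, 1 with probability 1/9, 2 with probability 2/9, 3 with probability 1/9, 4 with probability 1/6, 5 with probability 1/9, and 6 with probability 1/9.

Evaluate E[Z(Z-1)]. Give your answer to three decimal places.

E[Z(Z-1)] = Σ z(z-1)·P(Z=z)
 = 0·1/6 + 0·1/9 + 2·2/9 + 6·1/9 + 12·1/6 + 20·1/9 + 30·1/9
 = 0 + 0 + 4/9 + 2/3 + 2 + 20/9 + 10/3
 = 26/3

8.667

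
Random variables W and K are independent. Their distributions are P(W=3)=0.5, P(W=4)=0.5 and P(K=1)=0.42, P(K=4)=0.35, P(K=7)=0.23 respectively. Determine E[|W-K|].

E[|W-K|] = Σ_w Σ_k |w-k| · P(W=w)P(K=k)
 = 2·0.21 + 1·0.175 + 4·0.115 + 3·0.21 + 0·0.175 + 3·0.115
 = 0.42 + 0.175 + 0.46 + 0.63 + 0 + 0.345
 = 2.03

2.03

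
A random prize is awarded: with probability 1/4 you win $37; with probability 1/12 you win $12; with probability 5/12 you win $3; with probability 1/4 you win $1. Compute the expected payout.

11.75

E[payout] = 37·1/4 + 12·1/12 + 3·5/12 + 1·1/4
 = 37/4 + 1 + 5/4 + 1/4
 = 47/4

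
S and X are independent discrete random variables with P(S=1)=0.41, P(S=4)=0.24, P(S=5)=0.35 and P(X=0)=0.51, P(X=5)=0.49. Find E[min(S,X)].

1.5288

E[min(S,X)] = Σ_s Σ_x min(s,x) · P(S=s)P(X=x)
 = 0·0.2091 + 1·0.2009 + 0·0.1224 + 4·0.1176 + 0·0.1785 + 5·0.1715
 = 0 + 0.2009 + 0 + 0.4704 + 0 + 0.8575
 = 1.5288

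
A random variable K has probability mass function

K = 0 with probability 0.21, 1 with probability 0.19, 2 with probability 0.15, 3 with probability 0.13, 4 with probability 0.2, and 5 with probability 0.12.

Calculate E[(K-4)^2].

E[(K-4)^2] = Σ (k-4)^2·P(K=k)
 = 16·0.21 + 9·0.19 + 4·0.15 + 1·0.13 + 0·0.2 + 1·0.12
 = 3.36 + 1.71 + 0.6 + 0.13 + 0 + 0.12
 = 5.92

5.92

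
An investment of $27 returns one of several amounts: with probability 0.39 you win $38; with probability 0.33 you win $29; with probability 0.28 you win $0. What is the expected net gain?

-2.61

E[payout] = 38·0.39 + 29·0.33 + 0·0.28
 = 14.82 + 9.57 + 0
 = 24.39
Net = 24.39 - 27 = -2.61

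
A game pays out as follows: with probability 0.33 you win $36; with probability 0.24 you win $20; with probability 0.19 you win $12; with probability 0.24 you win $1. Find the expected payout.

19.2

E[payout] = 36·0.33 + 20·0.24 + 12·0.19 + 1·0.24
 = 11.88 + 4.8 + 2.28 + 0.24
 = 19.2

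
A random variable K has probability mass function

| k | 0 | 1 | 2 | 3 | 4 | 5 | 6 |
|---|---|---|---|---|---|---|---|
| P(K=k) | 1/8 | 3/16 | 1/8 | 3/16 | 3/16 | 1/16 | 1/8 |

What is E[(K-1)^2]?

6.8125

E[(K-1)^2] = Σ (k-1)^2·P(K=k)
 = 1·1/8 + 0·3/16 + 1·1/8 + 4·3/16 + 9·3/16 + 16·1/16 + 25·1/8
 = 1/8 + 0 + 1/8 + 3/4 + 27/16 + 1 + 25/8
 = 109/16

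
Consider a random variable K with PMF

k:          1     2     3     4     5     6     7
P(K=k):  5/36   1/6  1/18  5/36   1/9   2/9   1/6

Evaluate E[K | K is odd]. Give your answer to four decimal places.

4.2941

P(K is odd) = 5/36 + 1/18 + 1/9 + 1/6 = 17/36.
E[K | K is odd] = [1·5/36 + 3·1/18 + 5·1/9 + 7·1/6] / (17/36)
 = 73/36 / (17/36)
 = 73/17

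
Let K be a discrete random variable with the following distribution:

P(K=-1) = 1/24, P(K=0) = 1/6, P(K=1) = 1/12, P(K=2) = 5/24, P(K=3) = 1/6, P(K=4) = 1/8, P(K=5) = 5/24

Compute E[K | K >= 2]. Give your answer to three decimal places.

P(K >= 2) = 5/24 + 1/6 + 1/8 + 5/24 = 17/24.
E[K | K >= 2] = [2·5/24 + 3·1/6 + 4·1/8 + 5·5/24] / (17/24)
 = 59/24 / (17/24)
 = 59/17

3.471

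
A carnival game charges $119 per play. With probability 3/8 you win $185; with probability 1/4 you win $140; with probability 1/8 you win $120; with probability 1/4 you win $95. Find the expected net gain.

E[payout] = 185·3/8 + 140·1/4 + 120·1/8 + 95·1/4
 = 555/8 + 35 + 15 + 95/4
 = 1145/8
Net = 1145/8 - 119 = 193/8

24.125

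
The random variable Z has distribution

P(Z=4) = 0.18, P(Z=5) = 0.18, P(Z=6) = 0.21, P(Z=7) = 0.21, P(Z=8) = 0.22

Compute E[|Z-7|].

E[|Z-7|] = Σ |z-7|·P(Z=z)
 = 3·0.18 + 2·0.18 + 1·0.21 + 0·0.21 + 1·0.22
 = 0.54 + 0.36 + 0.21 + 0 + 0.22
 = 1.33

1.33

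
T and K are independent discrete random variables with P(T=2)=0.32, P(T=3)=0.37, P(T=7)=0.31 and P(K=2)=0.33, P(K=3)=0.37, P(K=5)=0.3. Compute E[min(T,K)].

E[min(T,K)] = Σ_t Σ_k min(t,k) · P(T=t)P(K=k)
 = 2·0.1056 + 2·0.1184 + 2·0.096 + 2·0.1221 + 3·0.1369 + 3·0.111 + 2·0.1023 + 3·0.1147 + 5·0.093
 = 0.2112 + 0.2368 + 0.192 + 0.2442 + 0.4107 + 0.333 + 0.2046 + 0.3441 + 0.465
 = 2.6416

2.6416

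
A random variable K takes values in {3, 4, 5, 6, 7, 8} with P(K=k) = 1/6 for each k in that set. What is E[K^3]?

E[K^3] = Σ k^3·P(K=k)
 = 27·1/6 + 64·1/6 + 125·1/6 + 216·1/6 + 343·1/6 + 512·1/6
 = 9/2 + 32/3 + 125/6 + 36 + 343/6 + 256/3
 = 429/2

214.5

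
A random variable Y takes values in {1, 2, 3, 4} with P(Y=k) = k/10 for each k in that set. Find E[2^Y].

9.8

E[2^Y] = Σ 2^y·P(Y=y)
 = 2·1/10 + 4·1/5 + 8·3/10 + 16·2/5
 = 1/5 + 4/5 + 12/5 + 32/5
 = 49/5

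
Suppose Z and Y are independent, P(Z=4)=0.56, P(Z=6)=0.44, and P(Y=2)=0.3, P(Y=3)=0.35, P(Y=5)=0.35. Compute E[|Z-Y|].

E[|Z-Y|] = Σ_z Σ_y |z-y| · P(Z=z)P(Y=y)
 = 2·0.168 + 1·0.196 + 1·0.196 + 4·0.132 + 3·0.154 + 1·0.154
 = 0.336 + 0.196 + 0.196 + 0.528 + 0.462 + 0.154
 = 1.872

1.872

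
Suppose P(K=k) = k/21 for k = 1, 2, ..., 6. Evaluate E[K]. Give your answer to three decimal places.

4.333

E[K] = Σ k·P(K=k)
 = 1·1/21 + 2·2/21 + 3·1/7 + 4·4/21 + 5·5/21 + 6·2/7
 = 1/21 + 4/21 + 3/7 + 16/21 + 25/21 + 12/7
 = 13/3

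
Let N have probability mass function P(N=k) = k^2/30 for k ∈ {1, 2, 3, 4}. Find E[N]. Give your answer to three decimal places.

3.333

E[N] = Σ n·P(N=n)
 = 1·1/30 + 2·2/15 + 3·3/10 + 4·8/15
 = 1/30 + 4/15 + 9/10 + 32/15
 = 10/3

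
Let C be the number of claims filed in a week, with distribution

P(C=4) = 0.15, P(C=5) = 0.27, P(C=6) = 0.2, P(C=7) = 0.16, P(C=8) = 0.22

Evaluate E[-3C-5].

-23.09

E[-3C-5] = Σ (-3c-5)·P(C=c)
 = (-17)·0.15 + (-20)·0.27 + (-23)·0.2 + (-26)·0.16 + (-29)·0.22
 = (-2.55) + (-5.4) + (-4.6) + (-4.16) + (-6.38)
 = -23.09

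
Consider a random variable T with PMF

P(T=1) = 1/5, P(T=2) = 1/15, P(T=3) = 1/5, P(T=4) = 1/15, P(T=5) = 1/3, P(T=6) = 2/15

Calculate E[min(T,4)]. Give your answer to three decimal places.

3.067

E[min(T,4)] = Σ min(t,4)·P(T=t)
 = 1·1/5 + 2·1/15 + 3·1/5 + 4·1/15 + 4·1/3 + 4·2/15
 = 1/5 + 2/15 + 3/5 + 4/15 + 4/3 + 8/15
 = 46/15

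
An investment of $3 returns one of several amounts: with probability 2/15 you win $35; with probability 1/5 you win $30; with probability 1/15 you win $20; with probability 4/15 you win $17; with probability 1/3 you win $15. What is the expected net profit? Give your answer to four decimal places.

E[payout] = 35·2/15 + 30·1/5 + 20·1/15 + 17·4/15 + 15·1/3
 = 14/3 + 6 + 4/3 + 68/15 + 5
 = 323/15
Net = 323/15 - 3 = 278/15

18.5333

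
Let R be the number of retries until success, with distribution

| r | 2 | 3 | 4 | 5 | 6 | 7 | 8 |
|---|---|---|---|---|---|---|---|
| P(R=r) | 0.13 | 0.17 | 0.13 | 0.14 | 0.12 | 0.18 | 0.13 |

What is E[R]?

5.01

E[R] = Σ r·P(R=r)
 = 2·0.13 + 3·0.17 + 4·0.13 + 5·0.14 + 6·0.12 + 7·0.18 + 8·0.13
 = 0.26 + 0.51 + 0.52 + 0.7 + 0.72 + 1.26 + 1.04
 = 5.01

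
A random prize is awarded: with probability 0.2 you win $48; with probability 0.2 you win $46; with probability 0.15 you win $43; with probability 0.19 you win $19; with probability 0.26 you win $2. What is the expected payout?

E[payout] = 48·0.2 + 46·0.2 + 43·0.15 + 19·0.19 + 2·0.26
 = 9.6 + 9.2 + 6.45 + 3.61 + 0.52
 = 29.38

29.38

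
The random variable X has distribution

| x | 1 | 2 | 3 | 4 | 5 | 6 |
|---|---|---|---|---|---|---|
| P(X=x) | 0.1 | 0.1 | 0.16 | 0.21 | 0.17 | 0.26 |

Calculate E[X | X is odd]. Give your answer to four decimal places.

P(X is odd) = 0.1 + 0.16 + 0.17 = 0.43.
E[X | X is odd] = [1·0.1 + 3·0.16 + 5·0.17] / 0.43
 = 1.43 / 0.43
 = 143/43

3.3256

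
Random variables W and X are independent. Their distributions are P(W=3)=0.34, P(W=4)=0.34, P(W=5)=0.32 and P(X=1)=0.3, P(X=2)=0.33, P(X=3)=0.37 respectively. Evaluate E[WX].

E[WX] = Σ_w Σ_x wx · P(W=w)P(X=x)
 = 3·0.102 + 6·0.1122 + 9·0.1258 + 4·0.102 + 8·0.1122 + 12·0.1258 + 5·0.096 + 10·0.1056 + 15·0.1184
 = 0.306 + 0.6732 + 1.1322 + 0.408 + 0.8976 + 1.5096 + 0.48 + 1.056 + 1.776
 = 8.2386

8.2386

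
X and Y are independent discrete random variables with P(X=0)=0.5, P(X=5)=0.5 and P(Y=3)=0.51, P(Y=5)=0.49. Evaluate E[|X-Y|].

E[|X-Y|] = Σ_x Σ_y |x-y| · P(X=x)P(Y=y)
 = 3·0.255 + 5·0.245 + 2·0.255 + 0·0.245
 = 0.765 + 1.225 + 0.51 + 0
 = 2.5

2.5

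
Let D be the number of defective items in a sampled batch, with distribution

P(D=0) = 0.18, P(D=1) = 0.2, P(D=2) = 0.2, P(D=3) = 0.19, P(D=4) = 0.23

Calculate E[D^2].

6.39

E[D^2] = Σ d^2·P(D=d)
 = 0·0.18 + 1·0.2 + 4·0.2 + 9·0.19 + 16·0.23
 = 0 + 0.2 + 0.8 + 1.71 + 3.68
 = 6.39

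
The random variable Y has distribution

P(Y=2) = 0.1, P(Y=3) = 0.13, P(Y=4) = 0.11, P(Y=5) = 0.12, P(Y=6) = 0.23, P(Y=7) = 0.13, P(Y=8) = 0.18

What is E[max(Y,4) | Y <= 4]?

P(Y <= 4) = 0.1 + 0.13 + 0.11 = 0.34.
E[max(Y,4) | Y <= 4] = [4·0.1 + 4·0.13 + 4·0.11] / 0.34
 = 1.36 / 0.34
 = 4

4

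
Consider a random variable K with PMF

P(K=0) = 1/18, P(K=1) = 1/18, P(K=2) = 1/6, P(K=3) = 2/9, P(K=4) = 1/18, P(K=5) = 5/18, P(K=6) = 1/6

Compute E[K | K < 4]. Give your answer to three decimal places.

2.111

P(K < 4) = 1/18 + 1/18 + 1/6 + 2/9 = 1/2.
E[K | K < 4] = [0·1/18 + 1·1/18 + 2·1/6 + 3·2/9] / (1/2)
 = 19/18 / (1/2)
 = 19/9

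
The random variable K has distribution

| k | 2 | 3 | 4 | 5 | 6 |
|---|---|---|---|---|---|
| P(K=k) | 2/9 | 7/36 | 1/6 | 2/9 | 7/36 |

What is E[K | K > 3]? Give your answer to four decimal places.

P(K > 3) = 1/6 + 2/9 + 7/36 = 7/12.
E[K | K > 3] = [4·1/6 + 5·2/9 + 6·7/36] / (7/12)
 = 53/18 / (7/12)
 = 106/21

5.0476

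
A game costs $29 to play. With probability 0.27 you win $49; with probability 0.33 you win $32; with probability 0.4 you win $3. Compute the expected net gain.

-4.01

E[payout] = 49·0.27 + 32·0.33 + 3·0.4
 = 13.23 + 10.56 + 1.2
 = 24.99
Net = 24.99 - 29 = -4.01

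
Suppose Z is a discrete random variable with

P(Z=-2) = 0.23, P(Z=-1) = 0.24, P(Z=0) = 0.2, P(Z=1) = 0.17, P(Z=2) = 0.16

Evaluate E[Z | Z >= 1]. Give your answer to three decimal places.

P(Z >= 1) = 0.17 + 0.16 = 0.33.
E[Z | Z >= 1] = [1·0.17 + 2·0.16] / 0.33
 = 0.49 / 0.33
 = 49/33

1.485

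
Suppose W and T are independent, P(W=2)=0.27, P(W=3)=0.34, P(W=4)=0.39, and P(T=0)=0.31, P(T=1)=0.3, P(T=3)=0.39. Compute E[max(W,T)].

E[max(W,T)] = Σ_w Σ_t max(w,t) · P(W=w)P(T=t)
 = 2·0.0837 + 2·0.081 + 3·0.1053 + 3·0.1054 + 3·0.102 + 3·0.1326 + 4·0.1209 + 4·0.117 + 4·0.1521
 = 0.1674 + 0.162 + 0.3159 + 0.3162 + 0.306 + 0.3978 + 0.4836 + 0.468 + 0.6084
 = 3.2253

3.2253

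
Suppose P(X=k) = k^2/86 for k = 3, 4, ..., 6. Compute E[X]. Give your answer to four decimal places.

E[X] = Σ x·P(X=x)
 = 3·9/86 + 4·8/43 + 5·25/86 + 6·18/43
 = 27/86 + 32/43 + 125/86 + 108/43
 = 216/43

5.0233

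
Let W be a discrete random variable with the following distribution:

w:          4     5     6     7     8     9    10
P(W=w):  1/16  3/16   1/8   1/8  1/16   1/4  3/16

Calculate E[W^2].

59.3125

E[W^2] = Σ w^2·P(W=w)
 = 16·1/16 + 25·3/16 + 36·1/8 + 49·1/8 + 64·1/16 + 81·1/4 + 100·3/16
 = 1 + 75/16 + 9/2 + 49/8 + 4 + 81/4 + 75/4
 = 949/16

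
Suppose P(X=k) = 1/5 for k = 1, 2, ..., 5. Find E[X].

3

E[X] = Σ x·P(X=x)
 = 1·1/5 + 2·1/5 + 3·1/5 + 4·1/5 + 5·1/5
 = 1/5 + 2/5 + 3/5 + 4/5 + 1
 = 3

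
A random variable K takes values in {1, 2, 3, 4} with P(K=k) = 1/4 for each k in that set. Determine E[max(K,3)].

3.25

E[max(K,3)] = Σ max(k,3)·P(K=k)
 = 3·1/4 + 3·1/4 + 3·1/4 + 4·1/4
 = 3/4 + 3/4 + 3/4 + 1
 = 13/4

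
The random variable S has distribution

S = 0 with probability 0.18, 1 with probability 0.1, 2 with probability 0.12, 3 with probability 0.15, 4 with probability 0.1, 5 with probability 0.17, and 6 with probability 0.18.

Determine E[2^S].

E[2^S] = Σ 2^s·P(S=s)
 = 1·0.18 + 2·0.1 + 4·0.12 + 8·0.15 + 16·0.1 + 32·0.17 + 64·0.18
 = 0.18 + 0.2 + 0.48 + 1.2 + 1.6 + 5.44 + 11.52
 = 20.62

20.62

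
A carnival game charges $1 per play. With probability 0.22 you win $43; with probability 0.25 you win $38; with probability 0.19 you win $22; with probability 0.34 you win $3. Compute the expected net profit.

E[payout] = 43·0.22 + 38·0.25 + 22·0.19 + 3·0.34
 = 9.46 + 9.5 + 4.18 + 1.02
 = 24.16
Net = 24.16 - 1 = 23.16

23.16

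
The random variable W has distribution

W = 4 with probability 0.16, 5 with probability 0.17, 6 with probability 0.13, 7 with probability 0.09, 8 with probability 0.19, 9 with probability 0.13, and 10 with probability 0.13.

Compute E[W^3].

E[W^3] = Σ w^3·P(W=w)
 = 64·0.16 + 125·0.17 + 216·0.13 + 343·0.09 + 512·0.19 + 729·0.13 + 1000·0.13
 = 10.24 + 21.25 + 28.08 + 30.87 + 97.28 + 94.77 + 130
 = 412.49

412.49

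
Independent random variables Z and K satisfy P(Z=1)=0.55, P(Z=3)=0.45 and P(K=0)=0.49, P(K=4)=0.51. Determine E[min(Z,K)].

E[min(Z,K)] = Σ_z Σ_k min(z,k) · P(Z=z)P(K=k)
 = 0·0.2695 + 1·0.2805 + 0·0.2205 + 3·0.2295
 = 0 + 0.2805 + 0 + 0.6885
 = 0.969

0.969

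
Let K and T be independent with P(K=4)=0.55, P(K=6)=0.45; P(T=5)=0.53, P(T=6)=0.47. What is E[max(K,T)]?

5.7085

E[max(K,T)] = Σ_k Σ_t max(k,t) · P(K=k)P(T=t)
 = 5·0.2915 + 6·0.2585 + 6·0.2385 + 6·0.2115
 = 1.4575 + 1.551 + 1.431 + 1.269
 = 5.7085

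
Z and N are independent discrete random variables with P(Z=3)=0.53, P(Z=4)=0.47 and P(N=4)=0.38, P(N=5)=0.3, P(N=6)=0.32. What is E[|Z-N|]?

E[|Z-N|] = Σ_z Σ_n |z-n| · P(Z=z)P(N=n)
 = 1·0.2014 + 2·0.159 + 3·0.1696 + 0·0.1786 + 1·0.141 + 2·0.1504
 = 0.2014 + 0.318 + 0.5088 + 0 + 0.141 + 0.3008
 = 1.47

1.47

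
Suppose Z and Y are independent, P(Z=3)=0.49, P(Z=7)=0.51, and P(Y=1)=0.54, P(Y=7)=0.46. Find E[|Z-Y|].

3.0832

E[|Z-Y|] = Σ_z Σ_y |z-y| · P(Z=z)P(Y=y)
 = 2·0.2646 + 4·0.2254 + 6·0.2754 + 0·0.2346
 = 0.5292 + 0.9016 + 1.6524 + 0
 = 3.0832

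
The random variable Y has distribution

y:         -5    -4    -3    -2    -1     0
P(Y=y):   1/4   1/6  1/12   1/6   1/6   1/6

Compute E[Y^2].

E[Y^2] = Σ y^2·P(Y=y)
 = 25·1/4 + 16·1/6 + 9·1/12 + 4·1/6 + 1·1/6 + 0·1/6
 = 25/4 + 8/3 + 3/4 + 2/3 + 1/6 + 0
 = 21/2

10.5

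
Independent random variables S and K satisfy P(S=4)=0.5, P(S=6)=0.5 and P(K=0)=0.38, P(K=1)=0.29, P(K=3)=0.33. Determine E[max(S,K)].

E[max(S,K)] = Σ_s Σ_k max(s,k) · P(S=s)P(K=k)
 = 4·0.19 + 4·0.145 + 4·0.165 + 6·0.19 + 6·0.145 + 6·0.165
 = 0.76 + 0.58 + 0.66 + 1.14 + 0.87 + 0.99
 = 5

5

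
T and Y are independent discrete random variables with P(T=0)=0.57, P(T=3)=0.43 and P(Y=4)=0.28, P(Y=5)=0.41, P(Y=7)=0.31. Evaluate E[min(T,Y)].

1.29

E[min(T,Y)] = Σ_t Σ_y min(t,y) · P(T=t)P(Y=y)
 = 0·0.1596 + 0·0.2337 + 0·0.1767 + 3·0.1204 + 3·0.1763 + 3·0.1333
 = 0 + 0 + 0 + 0.3612 + 0.5289 + 0.3999
 = 1.29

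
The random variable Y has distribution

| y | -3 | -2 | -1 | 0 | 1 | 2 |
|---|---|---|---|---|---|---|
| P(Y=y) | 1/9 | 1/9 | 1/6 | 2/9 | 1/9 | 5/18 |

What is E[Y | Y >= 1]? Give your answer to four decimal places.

P(Y >= 1) = 1/9 + 5/18 = 7/18.
E[Y | Y >= 1] = [1·1/9 + 2·5/18] / (7/18)
 = 2/3 / (7/18)
 = 12/7

1.7143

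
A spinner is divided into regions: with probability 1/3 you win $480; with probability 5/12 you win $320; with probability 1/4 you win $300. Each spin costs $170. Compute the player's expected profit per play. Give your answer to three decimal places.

E[payout] = 480·1/3 + 320·5/12 + 300·1/4
 = 160 + 400/3 + 75
 = 1105/3
Net = 1105/3 - 170 = 595/3

198.333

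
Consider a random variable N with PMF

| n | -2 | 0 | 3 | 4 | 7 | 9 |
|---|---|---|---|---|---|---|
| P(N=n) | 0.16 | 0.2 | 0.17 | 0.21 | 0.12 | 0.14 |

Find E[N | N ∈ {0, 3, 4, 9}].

P(N ∈ {0, 3, 4, 9}) = 0.2 + 0.17 + 0.21 + 0.14 = 0.72.
E[N | N ∈ {0, 3, 4, 9}] = [0·0.2 + 3·0.17 + 4·0.21 + 9·0.14] / 0.72
 = 2.61 / 0.72
 = 29/8

3.625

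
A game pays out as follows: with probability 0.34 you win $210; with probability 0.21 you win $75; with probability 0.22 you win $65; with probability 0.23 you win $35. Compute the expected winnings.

E[payout] = 210·0.34 + 75·0.21 + 65·0.22 + 35·0.23
 = 71.4 + 15.75 + 14.3 + 8.05
 = 109.5

109.5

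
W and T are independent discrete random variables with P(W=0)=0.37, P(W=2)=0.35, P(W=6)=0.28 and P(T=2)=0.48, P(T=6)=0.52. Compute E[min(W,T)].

E[min(W,T)] = Σ_w Σ_t min(w,t) · P(W=w)P(T=t)
 = 0·0.1776 + 0·0.1924 + 2·0.168 + 2·0.182 + 2·0.1344 + 6·0.1456
 = 0 + 0 + 0.336 + 0.364 + 0.2688 + 0.8736
 = 1.8424

1.8424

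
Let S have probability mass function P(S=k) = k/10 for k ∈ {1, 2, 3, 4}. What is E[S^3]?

E[S^3] = Σ s^3·P(S=s)
 = 1·1/10 + 8·1/5 + 27·3/10 + 64·2/5
 = 1/10 + 8/5 + 81/10 + 128/5
 = 177/5

35.4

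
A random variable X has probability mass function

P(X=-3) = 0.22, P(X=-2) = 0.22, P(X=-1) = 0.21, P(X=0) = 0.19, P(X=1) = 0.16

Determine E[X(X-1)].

4.38

E[X(X-1)] = Σ x(x-1)·P(X=x)
 = 12·0.22 + 6·0.22 + 2·0.21 + 0·0.19 + 0·0.16
 = 2.64 + 1.32 + 0.42 + 0 + 0
 = 4.38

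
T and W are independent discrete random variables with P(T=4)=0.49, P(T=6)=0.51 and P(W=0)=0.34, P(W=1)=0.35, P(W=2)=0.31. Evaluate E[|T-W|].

E[|T-W|] = Σ_t Σ_w |t-w| · P(T=t)P(W=w)
 = 4·0.1666 + 3·0.1715 + 2·0.1519 + 6·0.1734 + 5·0.1785 + 4·0.1581
 = 0.6664 + 0.5145 + 0.3038 + 1.0404 + 0.8925 + 0.6324
 = 4.05

4.05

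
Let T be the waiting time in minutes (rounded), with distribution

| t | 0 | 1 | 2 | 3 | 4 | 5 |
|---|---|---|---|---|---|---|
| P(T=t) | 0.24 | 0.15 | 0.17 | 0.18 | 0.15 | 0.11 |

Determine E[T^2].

7.6

E[T^2] = Σ t^2·P(T=t)
 = 0·0.24 + 1·0.15 + 4·0.17 + 9·0.18 + 16·0.15 + 25·0.11
 = 0 + 0.15 + 0.68 + 1.62 + 2.4 + 2.75
 = 7.6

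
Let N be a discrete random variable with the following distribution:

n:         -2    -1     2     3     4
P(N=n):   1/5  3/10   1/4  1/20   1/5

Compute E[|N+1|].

E[|N+1|] = Σ |n+1|·P(N=n)
 = 1·1/5 + 0·3/10 + 3·1/4 + 4·1/20 + 5·1/5
 = 1/5 + 0 + 3/4 + 1/5 + 1
 = 43/20

2.15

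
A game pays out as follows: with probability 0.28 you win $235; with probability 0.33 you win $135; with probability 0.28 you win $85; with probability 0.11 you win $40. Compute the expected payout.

138.55

E[payout] = 235·0.28 + 135·0.33 + 85·0.28 + 40·0.11
 = 65.8 + 44.55 + 23.8 + 4.4
 = 138.55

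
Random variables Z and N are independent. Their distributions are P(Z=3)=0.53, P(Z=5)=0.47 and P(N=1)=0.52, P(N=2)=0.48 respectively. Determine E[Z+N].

5.42

E[Z+N] = Σ_z Σ_n (z+n) · P(Z=z)P(N=n)
 = 4·0.2756 + 5·0.2544 + 6·0.2444 + 7·0.2256
 = 1.1024 + 1.272 + 1.4664 + 1.5792
 = 5.42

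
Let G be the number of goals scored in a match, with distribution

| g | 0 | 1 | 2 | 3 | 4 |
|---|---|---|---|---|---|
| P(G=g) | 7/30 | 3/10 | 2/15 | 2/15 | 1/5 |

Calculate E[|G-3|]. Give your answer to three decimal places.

E[|G-3|] = Σ |g-3|·P(G=g)
 = 3·7/30 + 2·3/10 + 1·2/15 + 0·2/15 + 1·1/5
 = 7/10 + 3/5 + 2/15 + 0 + 1/5
 = 49/30

1.633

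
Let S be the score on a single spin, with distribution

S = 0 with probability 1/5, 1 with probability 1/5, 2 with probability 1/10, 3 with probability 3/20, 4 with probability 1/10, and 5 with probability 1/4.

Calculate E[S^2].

9.8

E[S^2] = Σ s^2·P(S=s)
 = 0·1/5 + 1·1/5 + 4·1/10 + 9·3/20 + 16·1/10 + 25·1/4
 = 0 + 1/5 + 2/5 + 27/20 + 8/5 + 25/4
 = 49/5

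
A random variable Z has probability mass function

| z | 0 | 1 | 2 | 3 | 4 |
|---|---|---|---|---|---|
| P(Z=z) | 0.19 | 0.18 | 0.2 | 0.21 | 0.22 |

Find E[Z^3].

21.53

E[Z^3] = Σ z^3·P(Z=z)
 = 0·0.19 + 1·0.18 + 8·0.2 + 27·0.21 + 64·0.22
 = 0 + 0.18 + 1.6 + 5.67 + 14.08
 = 21.53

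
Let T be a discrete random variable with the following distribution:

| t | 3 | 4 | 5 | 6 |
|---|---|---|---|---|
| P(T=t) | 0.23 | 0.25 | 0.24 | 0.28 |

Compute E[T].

4.57

E[T] = Σ t·P(T=t)
 = 3·0.23 + 4·0.25 + 5·0.24 + 6·0.28
 = 0.69 + 1 + 1.2 + 1.68
 = 4.57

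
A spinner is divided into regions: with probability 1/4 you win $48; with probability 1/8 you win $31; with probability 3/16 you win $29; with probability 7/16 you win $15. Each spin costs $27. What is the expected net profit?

E[payout] = 48·1/4 + 31·1/8 + 29·3/16 + 15·7/16
 = 12 + 31/8 + 87/16 + 105/16
 = 223/8
Net = 223/8 - 27 = 7/8

0.875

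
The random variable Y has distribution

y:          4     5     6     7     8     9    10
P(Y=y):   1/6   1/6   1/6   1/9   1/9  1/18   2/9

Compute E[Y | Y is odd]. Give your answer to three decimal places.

6.333

P(Y is odd) = 1/6 + 1/9 + 1/18 = 1/3.
E[Y | Y is odd] = [5·1/6 + 7·1/9 + 9·1/18] / (1/3)
 = 19/9 / (1/3)
 = 19/3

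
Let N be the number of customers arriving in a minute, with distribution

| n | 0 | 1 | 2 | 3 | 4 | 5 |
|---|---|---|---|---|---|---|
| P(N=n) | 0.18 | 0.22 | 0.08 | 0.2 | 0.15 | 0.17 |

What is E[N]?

2.43

E[N] = Σ n·P(N=n)
 = 0·0.18 + 1·0.22 + 2·0.08 + 3·0.2 + 4·0.15 + 5·0.17
 = 0 + 0.22 + 0.16 + 0.6 + 0.6 + 0.85
 = 2.43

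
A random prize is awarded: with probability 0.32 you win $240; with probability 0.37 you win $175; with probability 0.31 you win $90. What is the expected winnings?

169.45

E[payout] = 240·0.32 + 175·0.37 + 90·0.31
 = 76.8 + 64.75 + 27.9
 = 169.45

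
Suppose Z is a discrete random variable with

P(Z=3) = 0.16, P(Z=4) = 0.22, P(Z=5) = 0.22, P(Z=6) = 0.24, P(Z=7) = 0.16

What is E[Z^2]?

26.94

E[Z^2] = Σ z^2·P(Z=z)
 = 9·0.16 + 16·0.22 + 25·0.22 + 36·0.24 + 49·0.16
 = 1.44 + 3.52 + 5.5 + 8.64 + 7.84
 = 26.94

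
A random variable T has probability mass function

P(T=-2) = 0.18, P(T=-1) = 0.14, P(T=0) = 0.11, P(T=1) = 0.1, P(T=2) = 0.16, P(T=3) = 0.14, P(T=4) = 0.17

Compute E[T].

E[T] = Σ t·P(T=t)
 = (-2)·0.18 + (-1)·0.14 + 0·0.11 + 1·0.1 + 2·0.16 + 3·0.14 + 4·0.17
 = (-0.36) + (-0.14) + 0 + 0.1 + 0.32 + 0.42 + 0.68
 = 1.02

1.02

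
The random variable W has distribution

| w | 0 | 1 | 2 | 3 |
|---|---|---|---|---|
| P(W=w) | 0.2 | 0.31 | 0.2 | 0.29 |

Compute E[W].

1.58

E[W] = Σ w·P(W=w)
 = 0·0.2 + 1·0.31 + 2·0.2 + 3·0.29
 = 0 + 0.31 + 0.4 + 0.87
 = 1.58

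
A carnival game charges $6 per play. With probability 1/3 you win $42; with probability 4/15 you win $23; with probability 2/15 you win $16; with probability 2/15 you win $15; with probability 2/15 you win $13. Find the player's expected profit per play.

20

E[payout] = 42·1/3 + 23·4/15 + 16·2/15 + 15·2/15 + 13·2/15
 = 14 + 92/15 + 32/15 + 2 + 26/15
 = 26
Net = 26 - 6 = 20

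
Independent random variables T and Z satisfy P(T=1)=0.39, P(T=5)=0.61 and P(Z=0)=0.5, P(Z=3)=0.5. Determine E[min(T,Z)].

1.11

E[min(T,Z)] = Σ_t Σ_z min(t,z) · P(T=t)P(Z=z)
 = 0·0.195 + 1·0.195 + 0·0.305 + 3·0.305
 = 0 + 0.195 + 0 + 0.915
 = 1.11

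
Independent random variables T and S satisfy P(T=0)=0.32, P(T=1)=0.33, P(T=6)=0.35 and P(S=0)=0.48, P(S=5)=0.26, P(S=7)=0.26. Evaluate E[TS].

7.5816

E[TS] = Σ_t Σ_s ts · P(T=t)P(S=s)
 = 0·0.1536 + 0·0.0832 + 0·0.0832 + 0·0.1584 + 5·0.0858 + 7·0.0858 + 0·0.168 + 30·0.091 + 42·0.091
 = 0 + 0 + 0 + 0 + 0.429 + 0.6006 + 0 + 2.73 + 3.822
 = 7.5816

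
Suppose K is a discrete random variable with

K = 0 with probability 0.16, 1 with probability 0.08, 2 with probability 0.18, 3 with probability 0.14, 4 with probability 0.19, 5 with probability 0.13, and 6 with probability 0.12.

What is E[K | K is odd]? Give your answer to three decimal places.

P(K is odd) = 0.08 + 0.14 + 0.13 = 0.35.
E[K | K is odd] = [1·0.08 + 3·0.14 + 5·0.13] / 0.35
 = 1.15 / 0.35
 = 23/7

3.286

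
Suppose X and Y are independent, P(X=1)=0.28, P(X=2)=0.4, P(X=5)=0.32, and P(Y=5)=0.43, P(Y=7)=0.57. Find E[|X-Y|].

E[|X-Y|] = Σ_x Σ_y |x-y| · P(X=x)P(Y=y)
 = 4·0.1204 + 6·0.1596 + 3·0.172 + 5·0.228 + 0·0.1376 + 2·0.1824
 = 0.4816 + 0.9576 + 0.516 + 1.14 + 0 + 0.3648
 = 3.46

3.46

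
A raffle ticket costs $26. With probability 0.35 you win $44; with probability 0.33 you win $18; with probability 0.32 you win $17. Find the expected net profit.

E[payout] = 44·0.35 + 18·0.33 + 17·0.32
 = 15.4 + 5.94 + 5.44
 = 26.78
Net = 26.78 - 26 = 0.78

0.78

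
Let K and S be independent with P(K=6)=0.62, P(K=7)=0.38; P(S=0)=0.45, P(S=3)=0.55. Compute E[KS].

E[KS] = Σ_k Σ_s ks · P(K=k)P(S=s)
 = 0·0.279 + 18·0.341 + 0·0.171 + 21·0.209
 = 0 + 6.138 + 0 + 4.389
 = 10.527

10.527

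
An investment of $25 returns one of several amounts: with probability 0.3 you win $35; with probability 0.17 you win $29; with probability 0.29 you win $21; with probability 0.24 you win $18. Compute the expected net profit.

0.84

E[payout] = 35·0.3 + 29·0.17 + 21·0.29 + 18·0.24
 = 10.5 + 4.93 + 6.09 + 4.32
 = 25.84
Net = 25.84 - 25 = 0.84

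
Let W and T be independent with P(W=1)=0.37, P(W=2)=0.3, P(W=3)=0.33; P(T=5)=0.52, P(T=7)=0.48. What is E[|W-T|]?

E[|W-T|] = Σ_w Σ_t |w-t| · P(W=w)P(T=t)
 = 4·0.1924 + 6·0.1776 + 3·0.156 + 5·0.144 + 2·0.1716 + 4·0.1584
 = 0.7696 + 1.0656 + 0.468 + 0.72 + 0.3432 + 0.6336
 = 4

4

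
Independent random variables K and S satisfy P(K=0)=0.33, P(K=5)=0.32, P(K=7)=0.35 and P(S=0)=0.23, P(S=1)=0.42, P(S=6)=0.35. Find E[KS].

10.206

E[KS] = Σ_k Σ_s ks · P(K=k)P(S=s)
 = 0·0.0759 + 0·0.1386 + 0·0.1155 + 0·0.0736 + 5·0.1344 + 30·0.112 + 0·0.0805 + 7·0.147 + 42·0.1225
 = 0 + 0 + 0 + 0 + 0.672 + 3.36 + 0 + 1.029 + 5.145
 = 10.206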